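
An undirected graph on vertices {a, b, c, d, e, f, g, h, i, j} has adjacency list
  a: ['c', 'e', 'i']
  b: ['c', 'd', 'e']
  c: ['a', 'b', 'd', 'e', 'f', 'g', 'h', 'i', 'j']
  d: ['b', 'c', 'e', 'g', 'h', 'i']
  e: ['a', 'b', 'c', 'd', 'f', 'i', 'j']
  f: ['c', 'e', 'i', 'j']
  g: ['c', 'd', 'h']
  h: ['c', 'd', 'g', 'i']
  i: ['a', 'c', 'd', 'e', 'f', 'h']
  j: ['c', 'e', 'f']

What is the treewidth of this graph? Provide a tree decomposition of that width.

Each bag holds 4 vertices, so the decomposition has width 3, which upper-bounds the treewidth. For the lower bound, the 4 vertices {c, d, g, h} are pairwise adjacent, and any tree decomposition puts a clique entirely inside one bag — forcing width ≥ 3. The upper and lower bounds meet at 3, so that is the treewidth.

Treewidth 3.
One such decomposition:
Bags: B1 = {a, c, e, i}  B2 = {c, e, f, i}  B3 = {c, d, e, i}  B4 = {b, c, d, e}  B5 = {c, e, f, j}  B6 = {c, d, h, i}  B7 = {c, d, g, h}
Tree: B1–B2, B2–B3, B3–B4, B2–B5, B3–B6, B6–B7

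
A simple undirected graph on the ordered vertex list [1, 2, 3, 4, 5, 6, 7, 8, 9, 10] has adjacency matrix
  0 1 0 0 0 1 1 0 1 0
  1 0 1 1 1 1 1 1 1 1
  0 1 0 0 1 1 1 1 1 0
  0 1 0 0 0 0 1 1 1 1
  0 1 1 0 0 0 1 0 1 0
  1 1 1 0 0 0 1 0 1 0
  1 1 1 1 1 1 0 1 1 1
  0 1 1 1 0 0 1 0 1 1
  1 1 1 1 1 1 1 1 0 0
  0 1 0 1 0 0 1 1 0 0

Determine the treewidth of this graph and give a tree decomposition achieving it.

Treewidth 4.
Bags: B1 = {2, 4, 7, 8, 10}  B2 = {2, 4, 7, 8, 9}  B3 = {2, 3, 7, 8, 9}  B4 = {2, 3, 6, 7, 9}  B5 = {1, 2, 6, 7, 9}  B6 = {2, 3, 5, 7, 9}
Tree: B1–B2, B2–B3, B3–B4, B4–B5, B3–B6

Every bag has size at most 5, so the width is 5 − 1 = 4 and tw(G) ≤ 4. On the other hand G contains the 5-clique {1, 2, 6, 7, 9}. A clique must lie in a single bag of any decomposition, so no decomposition can have width below 4. Combining the bounds, tw(G) = 4.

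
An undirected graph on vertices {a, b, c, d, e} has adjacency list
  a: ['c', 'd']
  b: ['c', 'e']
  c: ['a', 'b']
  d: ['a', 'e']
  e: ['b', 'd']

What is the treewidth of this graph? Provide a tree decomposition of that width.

Treewidth 2.
One such decomposition:
Bags: B1 = {b, d, e}  B2 = {b, c, d}  B3 = {a, c, d}
Tree: B1–B2, B2–B3

Each bag holds 3 vertices, so the decomposition has width 2, which upper-bounds the treewidth. Since d–e–b–c–a–d is a cycle in G, G is not acyclic. Forests are exactly the graphs of treewidth ≤ 1, so tw(G) ≥ 2. Therefore the treewidth is 2.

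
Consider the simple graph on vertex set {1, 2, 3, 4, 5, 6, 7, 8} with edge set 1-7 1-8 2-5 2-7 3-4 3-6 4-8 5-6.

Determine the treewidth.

2

A width-2 tree decomposition is:
Bags: B1 = {3, 5, 6}  B2 = {3, 4, 5}  B3 = {4, 5, 8}  B4 = {1, 5, 8}  B5 = {1, 5, 7}  B6 = {2, 5, 7}
Tree: B1–B2, B2–B3, B3–B4, B4–B5, B5–B6
The largest bag has 3 vertices, giving width 2; this decomposition certifies tw(G) ≤ 2. The edges 5–6–3–4–8–1–7–2–5 form a cycle, so G is not a tree and its treewidth is at least 2. Therefore the treewidth is 2.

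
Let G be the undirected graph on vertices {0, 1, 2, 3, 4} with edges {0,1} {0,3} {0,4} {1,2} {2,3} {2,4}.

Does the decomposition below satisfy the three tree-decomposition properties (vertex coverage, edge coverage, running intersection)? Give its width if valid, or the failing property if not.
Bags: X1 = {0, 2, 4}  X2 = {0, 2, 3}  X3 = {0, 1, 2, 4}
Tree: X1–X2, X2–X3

No — bags containing vertex 4 are not connected in the tree.

A tree decomposition must satisfy three properties: every vertex lies in some bag; for every edge, both endpoints lie together in some bag; and for every vertex, the bags containing it form a connected subtree. Here bags containing vertex 4 are not connected in the tree, so the decomposition is invalid.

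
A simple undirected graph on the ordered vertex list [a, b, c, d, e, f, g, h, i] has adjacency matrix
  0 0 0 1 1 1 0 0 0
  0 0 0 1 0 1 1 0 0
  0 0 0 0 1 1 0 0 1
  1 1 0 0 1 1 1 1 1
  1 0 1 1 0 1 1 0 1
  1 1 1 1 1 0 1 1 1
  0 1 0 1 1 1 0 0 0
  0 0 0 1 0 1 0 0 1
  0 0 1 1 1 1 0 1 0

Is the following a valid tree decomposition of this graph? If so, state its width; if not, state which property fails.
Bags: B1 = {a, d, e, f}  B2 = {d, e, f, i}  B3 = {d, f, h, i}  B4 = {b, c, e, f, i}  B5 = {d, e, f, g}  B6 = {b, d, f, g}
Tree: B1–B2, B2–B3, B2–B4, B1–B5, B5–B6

A tree decomposition must satisfy three properties: every vertex lies in some bag; for every edge, both endpoints lie together in some bag; and for every vertex, the bags containing it form a connected subtree. Here bags containing vertex b are not connected in the tree, so the decomposition is invalid.

No — bags containing vertex b are not connected in the tree.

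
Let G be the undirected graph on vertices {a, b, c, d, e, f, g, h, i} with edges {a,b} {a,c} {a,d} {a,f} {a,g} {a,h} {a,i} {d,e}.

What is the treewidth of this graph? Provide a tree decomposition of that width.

Every bag has size at most 2, so the width is 2 − 1 = 1 and tw(G) ≤ 1. Since G has at least one edge (e.g. b–a), it is not an edgeless graph, so tw(G) ≥ 1. The upper and lower bounds meet at 1, so that is the treewidth.

Treewidth 1.
One such decomposition:
Bags: B1 = {a, b}  B2 = {a, f}  B3 = {a, c}  B4 = {a, h}  B5 = {a, d}  B6 = {a, g}  B7 = {d, e}  B8 = {a, i}
Tree: B1–B2, B2–B3, B3–B4, B2–B5, B1–B6, B5–B7, B4–B8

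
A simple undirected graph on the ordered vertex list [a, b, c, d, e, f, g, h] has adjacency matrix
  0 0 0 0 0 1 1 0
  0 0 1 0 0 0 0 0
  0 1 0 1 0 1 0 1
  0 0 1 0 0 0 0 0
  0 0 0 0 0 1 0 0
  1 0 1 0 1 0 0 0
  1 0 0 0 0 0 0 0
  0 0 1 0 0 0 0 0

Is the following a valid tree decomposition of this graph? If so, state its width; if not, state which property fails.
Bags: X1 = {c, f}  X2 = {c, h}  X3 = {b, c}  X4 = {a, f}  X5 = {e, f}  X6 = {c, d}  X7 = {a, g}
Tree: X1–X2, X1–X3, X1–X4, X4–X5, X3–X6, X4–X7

Yes; width 1.

Every vertex of G appears in some bag (union = {a, b, c, d, e, f, g, h}); every edge is covered by a bag; and for each vertex v the set of bags containing v is connected in the bag tree. The decomposition is therefore valid. The largest bag has 2 vertices, so the width is 1.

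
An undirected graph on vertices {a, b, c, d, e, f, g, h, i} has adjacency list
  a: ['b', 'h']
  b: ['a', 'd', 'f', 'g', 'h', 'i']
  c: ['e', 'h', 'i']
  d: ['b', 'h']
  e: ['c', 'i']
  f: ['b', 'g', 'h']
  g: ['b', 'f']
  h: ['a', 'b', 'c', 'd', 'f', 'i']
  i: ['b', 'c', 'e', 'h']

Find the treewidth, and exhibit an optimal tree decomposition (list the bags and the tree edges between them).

Treewidth 2.
One optimal decomposition is:
Bags: B1 = {b, h, i}  B2 = {b, d, h}  B3 = {b, f, h}  B4 = {c, h, i}  B5 = {a, b, h}  B6 = {c, e, i}  B7 = {b, f, g}
Tree: B1–B2, B1–B3, B1–B4, B1–B5, B4–B6, B3–B7

Each bag holds 3 vertices, so the decomposition has width 2, which upper-bounds the treewidth. On the other hand G contains the 3-clique {b, f, g}. A clique must lie in a single bag of any decomposition, so no decomposition can have width below 2. Hence tw(G) = 2 exactly.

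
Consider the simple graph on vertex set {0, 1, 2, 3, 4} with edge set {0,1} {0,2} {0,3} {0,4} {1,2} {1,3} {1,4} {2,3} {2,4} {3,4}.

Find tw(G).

A width-4 tree decomposition is:
Bags: B1 = {0, 1, 2, 3, 4}
Tree: (single bag)
With just one bag of size 5, the width is 5 − 1 = 4, so tw(G) ≤ 4. Conversely, {0, 1, 2, 3, 4} is a clique of size 5, and the vertices of any clique must share a bag in every tree decomposition; so some bag has ≥ 5 vertices and tw(G) ≥ 4. Therefore the treewidth is 4.

4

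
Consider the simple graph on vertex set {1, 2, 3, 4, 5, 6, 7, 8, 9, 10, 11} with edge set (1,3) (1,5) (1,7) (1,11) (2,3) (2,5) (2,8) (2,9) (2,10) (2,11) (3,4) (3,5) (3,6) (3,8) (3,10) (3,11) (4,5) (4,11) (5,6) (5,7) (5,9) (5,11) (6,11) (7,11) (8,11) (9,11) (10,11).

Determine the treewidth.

A width-3 tree decomposition is:
Bags: B1 = {1, 3, 5, 11}  B2 = {3, 5, 6, 11}  B3 = {2, 3, 5, 11}  B4 = {2, 5, 9, 11}  B5 = {2, 3, 10, 11}  B6 = {1, 5, 7, 11}  B7 = {3, 4, 5, 11}  B8 = {2, 3, 8, 11}
Tree: B1–B2, B1–B3, B3–B4, B3–B5, B1–B6, B2–B7, B3–B8
Every bag has size at most 4, so the width is 4 − 1 = 3 and tw(G) ≤ 3. On the other hand G contains the 4-clique {2, 5, 9, 11}. A clique must lie in a single bag of any decomposition, so no decomposition can have width below 3. Hence tw(G) = 3 exactly.

3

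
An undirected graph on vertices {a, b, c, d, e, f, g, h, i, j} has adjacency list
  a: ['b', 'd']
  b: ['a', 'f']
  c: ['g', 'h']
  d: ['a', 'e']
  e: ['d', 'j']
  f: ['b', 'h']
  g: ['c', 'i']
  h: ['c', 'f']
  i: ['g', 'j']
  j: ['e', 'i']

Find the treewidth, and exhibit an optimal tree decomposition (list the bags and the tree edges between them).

Every bag has size at most 3, so the width is 3 − 1 = 2 and tw(G) ≤ 2. For the lower bound, G contains the cycle e–j–i–g–c–h–f–b–a–d–e, so G is not a forest; only forests have treewidth ≤ 1, hence tw(G) ≥ 2. Therefore the treewidth is 2.

Treewidth 2.
One such decomposition:
Bags: B1 = {e, i, j}  B2 = {e, g, i}  B3 = {c, e, g}  B4 = {c, e, h}  B5 = {e, f, h}  B6 = {b, e, f}  B7 = {a, b, e}  B8 = {a, d, e}
Tree: B1–B2, B2–B3, B3–B4, B4–B5, B5–B6, B6–B7, B7–B8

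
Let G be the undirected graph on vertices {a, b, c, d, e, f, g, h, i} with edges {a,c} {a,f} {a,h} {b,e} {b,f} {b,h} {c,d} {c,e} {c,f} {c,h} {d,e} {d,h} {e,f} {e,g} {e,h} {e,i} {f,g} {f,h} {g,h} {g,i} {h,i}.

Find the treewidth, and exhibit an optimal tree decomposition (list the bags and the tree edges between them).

Treewidth 3.
Bags: B1 = {c, e, f, h}  B2 = {e, f, g, h}  B3 = {c, d, e, h}  B4 = {e, g, h, i}  B5 = {a, c, f, h}  B6 = {b, e, f, h}
Tree: B1–B2, B1–B3, B2–B4, B1–B5, B2–B6

Each bag holds 4 vertices, so the decomposition has width 3, which upper-bounds the treewidth. Conversely, {c, d, e, h} is a clique of size 4, and the vertices of any clique must share a bag in every tree decomposition; so some bag has ≥ 4 vertices and tw(G) ≥ 3. The upper and lower bounds meet at 3, so that is the treewidth.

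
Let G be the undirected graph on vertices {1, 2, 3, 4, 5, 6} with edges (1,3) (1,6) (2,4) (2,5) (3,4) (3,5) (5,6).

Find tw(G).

2

A width-2 tree decomposition is:
Bags: B1 = {1, 3, 6}  B2 = {3, 5, 6}  B3 = {3, 4, 5}  B4 = {2, 4, 5}
Tree: B1–B2, B2–B3, B3–B4
Every bag has size at most 3, so the width is 3 − 1 = 2 and tw(G) ≤ 2. For the lower bound, G contains the cycle 1–6–5–3–1, so G is not a forest; only forests have treewidth ≤ 1, hence tw(G) ≥ 2. The upper and lower bounds meet at 2, so that is the treewidth.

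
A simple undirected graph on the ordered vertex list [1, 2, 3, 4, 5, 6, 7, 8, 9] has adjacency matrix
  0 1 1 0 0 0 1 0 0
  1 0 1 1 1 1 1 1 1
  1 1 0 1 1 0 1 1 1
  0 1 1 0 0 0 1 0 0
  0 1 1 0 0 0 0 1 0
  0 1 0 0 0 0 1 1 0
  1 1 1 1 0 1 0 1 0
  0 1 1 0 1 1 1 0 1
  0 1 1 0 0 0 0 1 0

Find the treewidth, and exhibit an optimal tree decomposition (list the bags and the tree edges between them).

Every bag has size at most 4, so the width is 4 − 1 = 3 and tw(G) ≤ 3. On the other hand G contains the 4-clique {2, 3, 8, 9}. A clique must lie in a single bag of any decomposition, so no decomposition can have width below 3. Combining the bounds, tw(G) = 3.

Treewidth 3.
One optimal decomposition is:
Bags: B1 = {2, 3, 7, 8}  B2 = {2, 3, 4, 7}  B3 = {1, 2, 3, 7}  B4 = {2, 3, 8, 9}  B5 = {2, 3, 5, 8}  B6 = {2, 6, 7, 8}
Tree: B1–B2, B2–B3, B1–B4, B1–B5, B1–B6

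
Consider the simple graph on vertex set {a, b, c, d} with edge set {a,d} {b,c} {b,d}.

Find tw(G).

A width-1 tree decomposition is:
Bags: B1 = {b, d}  B2 = {b, c}  B3 = {a, d}
Tree: B1–B2, B1–B3
Every bag has size at most 2, so the width is 2 − 1 = 1 and tw(G) ≤ 1. G has an edge, so its treewidth is at least 1. Hence tw(G) = 1 exactly.

1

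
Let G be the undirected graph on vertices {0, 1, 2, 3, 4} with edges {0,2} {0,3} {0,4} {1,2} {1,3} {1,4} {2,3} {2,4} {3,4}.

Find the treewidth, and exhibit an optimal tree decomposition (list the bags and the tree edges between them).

Treewidth 3.
One such decomposition:
Bags: B1 = {1, 2, 3, 4}  B2 = {0, 2, 3, 4}
Tree: B1–B2

Each bag holds 4 vertices, so the decomposition has width 3, which upper-bounds the treewidth. For the lower bound, the 4 vertices {0, 2, 3, 4} are pairwise adjacent, and any tree decomposition puts a clique entirely inside one bag — forcing width ≥ 3. Combining the bounds, tw(G) = 3.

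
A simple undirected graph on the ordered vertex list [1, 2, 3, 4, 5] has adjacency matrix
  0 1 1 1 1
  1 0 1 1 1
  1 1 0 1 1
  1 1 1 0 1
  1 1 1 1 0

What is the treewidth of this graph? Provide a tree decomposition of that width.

Treewidth 4.
One optimal decomposition is:
Bags: B1 = {1, 2, 3, 4, 5}
Tree: (single bag)

With just one bag of size 5, the width is 5 − 1 = 4, so tw(G) ≤ 4. On the other hand G contains the 5-clique {1, 2, 3, 4, 5}. A clique must lie in a single bag of any decomposition, so no decomposition can have width below 4. Therefore the treewidth is 4.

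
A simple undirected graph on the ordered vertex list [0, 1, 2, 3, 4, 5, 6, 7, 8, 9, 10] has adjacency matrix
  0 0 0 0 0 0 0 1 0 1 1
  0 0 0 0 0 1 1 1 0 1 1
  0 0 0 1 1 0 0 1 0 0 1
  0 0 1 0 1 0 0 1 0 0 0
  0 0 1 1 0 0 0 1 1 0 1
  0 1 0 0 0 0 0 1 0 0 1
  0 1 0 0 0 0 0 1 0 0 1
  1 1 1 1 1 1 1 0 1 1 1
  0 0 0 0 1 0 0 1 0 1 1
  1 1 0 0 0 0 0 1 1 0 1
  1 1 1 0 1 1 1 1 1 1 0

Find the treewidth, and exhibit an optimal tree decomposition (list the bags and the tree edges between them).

Treewidth 3.
One such decomposition:
Bags: B1 = {7, 8, 9, 10}  B2 = {4, 7, 8, 10}  B3 = {1, 7, 9, 10}  B4 = {1, 5, 7, 10}  B5 = {2, 4, 7, 10}  B6 = {2, 3, 4, 7}  B7 = {1, 6, 7, 10}  B8 = {0, 7, 9, 10}
Tree: B1–B2, B1–B3, B3–B4, B2–B5, B5–B6, B4–B7, B3–B8

Each bag holds 4 vertices, so the decomposition has width 3, which upper-bounds the treewidth. Conversely, {0, 7, 9, 10} is a clique of size 4, and the vertices of any clique must share a bag in every tree decomposition; so some bag has ≥ 4 vertices and tw(G) ≥ 3. The upper and lower bounds meet at 3, so that is the treewidth.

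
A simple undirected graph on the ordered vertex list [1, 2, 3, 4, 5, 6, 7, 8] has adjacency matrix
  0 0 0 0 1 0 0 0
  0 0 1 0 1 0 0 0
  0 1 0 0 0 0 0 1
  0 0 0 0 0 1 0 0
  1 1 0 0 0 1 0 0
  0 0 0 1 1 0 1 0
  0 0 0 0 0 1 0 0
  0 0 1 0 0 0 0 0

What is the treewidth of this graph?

1

A width-1 tree decomposition is:
Bags: B1 = {1, 5}  B2 = {2, 5}  B3 = {2, 3}  B4 = {5, 6}  B5 = {4, 6}  B6 = {3, 8}  B7 = {6, 7}
Tree: B1–B2, B2–B3, B1–B4, B4–B5, B3–B6, B5–B7
The largest bag has 2 vertices, giving width 1; this decomposition certifies tw(G) ≤ 1. G has an edge, so its treewidth is at least 1. Combining the bounds, tw(G) = 1.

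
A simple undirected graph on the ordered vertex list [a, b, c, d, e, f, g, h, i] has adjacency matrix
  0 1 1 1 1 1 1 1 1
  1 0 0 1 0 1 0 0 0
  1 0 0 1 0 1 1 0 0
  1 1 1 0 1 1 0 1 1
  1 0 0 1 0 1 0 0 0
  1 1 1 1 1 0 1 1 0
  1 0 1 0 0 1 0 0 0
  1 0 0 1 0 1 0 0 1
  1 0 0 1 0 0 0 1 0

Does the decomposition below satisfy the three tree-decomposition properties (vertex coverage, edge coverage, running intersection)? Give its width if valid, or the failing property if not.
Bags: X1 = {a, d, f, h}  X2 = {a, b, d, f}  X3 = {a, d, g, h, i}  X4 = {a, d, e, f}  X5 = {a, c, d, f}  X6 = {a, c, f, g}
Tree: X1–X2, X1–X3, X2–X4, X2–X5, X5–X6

No — bags containing vertex g are not connected in the tree.

A tree decomposition must satisfy three properties: every vertex lies in some bag; for every edge, both endpoints lie together in some bag; and for every vertex, the bags containing it form a connected subtree. Here bags containing vertex g are not connected in the tree, so the decomposition is invalid.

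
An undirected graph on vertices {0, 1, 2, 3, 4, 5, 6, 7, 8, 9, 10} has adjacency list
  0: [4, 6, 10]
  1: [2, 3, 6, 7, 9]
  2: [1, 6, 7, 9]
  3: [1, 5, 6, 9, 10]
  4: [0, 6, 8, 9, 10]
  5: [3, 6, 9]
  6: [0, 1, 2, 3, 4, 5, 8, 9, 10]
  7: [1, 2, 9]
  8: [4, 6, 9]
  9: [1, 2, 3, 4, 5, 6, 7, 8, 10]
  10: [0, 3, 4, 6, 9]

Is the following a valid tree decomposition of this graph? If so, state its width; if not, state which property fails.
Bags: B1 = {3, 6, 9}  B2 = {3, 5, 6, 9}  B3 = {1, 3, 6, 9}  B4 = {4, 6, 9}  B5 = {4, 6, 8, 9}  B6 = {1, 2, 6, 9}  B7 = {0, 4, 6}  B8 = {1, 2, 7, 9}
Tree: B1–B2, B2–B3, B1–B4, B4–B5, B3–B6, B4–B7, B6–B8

A tree decomposition must satisfy three properties: every vertex lies in some bag; for every edge, both endpoints lie together in some bag; and for every vertex, the bags containing it form a connected subtree. Here vertex 10 appears in no bag, so the decomposition is invalid.

No — vertex 10 appears in no bag.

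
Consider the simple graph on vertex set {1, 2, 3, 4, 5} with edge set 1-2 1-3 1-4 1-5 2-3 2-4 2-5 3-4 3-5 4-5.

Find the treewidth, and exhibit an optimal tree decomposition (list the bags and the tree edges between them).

With just one bag of size 5, the width is 5 − 1 = 4, so tw(G) ≤ 4. For the lower bound, the 5 vertices {1, 2, 3, 4, 5} are pairwise adjacent, and any tree decomposition puts a clique entirely inside one bag — forcing width ≥ 4. The upper and lower bounds meet at 4, so that is the treewidth.

Treewidth 4.
One optimal decomposition is:
Bags: B1 = {1, 2, 3, 4, 5}
Tree: (single bag)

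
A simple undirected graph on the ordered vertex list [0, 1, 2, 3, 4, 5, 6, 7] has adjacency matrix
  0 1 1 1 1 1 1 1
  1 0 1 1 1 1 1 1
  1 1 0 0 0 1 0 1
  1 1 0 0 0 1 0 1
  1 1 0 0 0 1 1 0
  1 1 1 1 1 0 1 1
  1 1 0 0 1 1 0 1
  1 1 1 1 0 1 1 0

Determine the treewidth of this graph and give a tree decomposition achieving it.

Each bag holds 5 vertices, so the decomposition has width 4, which upper-bounds the treewidth. On the other hand G contains the 5-clique {0, 1, 4, 5, 6}. A clique must lie in a single bag of any decomposition, so no decomposition can have width below 4. Combining the bounds, tw(G) = 4.

Treewidth 4.
Bags: B1 = {0, 1, 2, 5, 7}  B2 = {0, 1, 5, 6, 7}  B3 = {0, 1, 4, 5, 6}  B4 = {0, 1, 3, 5, 7}
Tree: B1–B2, B2–B3, B2–B4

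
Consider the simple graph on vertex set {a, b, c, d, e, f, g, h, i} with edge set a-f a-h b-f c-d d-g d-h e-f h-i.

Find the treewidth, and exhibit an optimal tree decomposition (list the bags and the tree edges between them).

Treewidth 1.
One such decomposition:
Bags: B1 = {a, h}  B2 = {a, f}  B3 = {b, f}  B4 = {h, i}  B5 = {d, h}  B6 = {e, f}  B7 = {c, d}  B8 = {d, g}
Tree: B1–B2, B2–B3, B1–B4, B1–B5, B3–B6, B5–B7, B5–B8

Every bag has size at most 2, so the width is 2 − 1 = 1 and tw(G) ≤ 1. Since G has at least one edge (e.g. a–h), it is not an edgeless graph, so tw(G) ≥ 1. Combining the bounds, tw(G) = 1.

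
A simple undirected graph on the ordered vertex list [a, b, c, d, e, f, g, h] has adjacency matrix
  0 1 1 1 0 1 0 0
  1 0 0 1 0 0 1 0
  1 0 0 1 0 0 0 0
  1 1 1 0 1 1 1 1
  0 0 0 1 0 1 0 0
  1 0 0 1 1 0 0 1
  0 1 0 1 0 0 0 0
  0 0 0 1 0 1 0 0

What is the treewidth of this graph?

A width-2 tree decomposition is:
Bags: B1 = {a, b, d}  B2 = {a, d, f}  B3 = {b, d, g}  B4 = {a, c, d}  B5 = {d, e, f}  B6 = {d, f, h}
Tree: B1–B2, B1–B3, B1–B4, B2–B5, B2–B6
The largest bag has 3 vertices, giving width 2; this decomposition certifies tw(G) ≤ 2. Conversely, {b, d, g} is a clique of size 3, and the vertices of any clique must share a bag in every tree decomposition; so some bag has ≥ 3 vertices and tw(G) ≥ 2. Hence tw(G) = 2 exactly.

2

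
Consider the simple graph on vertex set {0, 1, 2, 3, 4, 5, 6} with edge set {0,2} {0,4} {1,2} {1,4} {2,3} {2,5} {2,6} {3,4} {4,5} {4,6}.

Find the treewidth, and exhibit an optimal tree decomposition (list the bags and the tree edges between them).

The largest bag has 3 vertices, giving width 2; this decomposition certifies tw(G) ≤ 2. Since 4–0–2–5–4 is a cycle in G, G is not acyclic. Forests are exactly the graphs of treewidth ≤ 1, so tw(G) ≥ 2. Therefore the treewidth is 2.

Treewidth 2.
One such decomposition:
Bags: B1 = {0, 2, 4}  B2 = {2, 4, 5}  B3 = {1, 2, 4}  B4 = {2, 3, 4}  B5 = {2, 4, 6}
Tree: B1–B2, B2–B3, B3–B4, B4–B5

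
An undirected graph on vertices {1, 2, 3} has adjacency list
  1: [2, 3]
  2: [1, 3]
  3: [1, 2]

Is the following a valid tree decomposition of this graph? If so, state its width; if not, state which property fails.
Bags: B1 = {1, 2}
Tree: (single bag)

A tree decomposition must satisfy three properties: every vertex lies in some bag; for every edge, both endpoints lie together in some bag; and for every vertex, the bags containing it form a connected subtree. Here vertex 3 appears in no bag, so the decomposition is invalid.

No — vertex 3 appears in no bag.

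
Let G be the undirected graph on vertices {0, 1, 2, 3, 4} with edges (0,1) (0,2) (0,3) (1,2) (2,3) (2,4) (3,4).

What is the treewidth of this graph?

A width-2 tree decomposition is:
Bags: B1 = {2, 3, 4}  B2 = {0, 2, 3}  B3 = {0, 1, 2}
Tree: B1–B2, B2–B3
Every bag has size at most 3, so the width is 3 − 1 = 2 and tw(G) ≤ 2. On the other hand G contains the 3-clique {0, 1, 2}. A clique must lie in a single bag of any decomposition, so no decomposition can have width below 2. Combining the bounds, tw(G) = 2.

2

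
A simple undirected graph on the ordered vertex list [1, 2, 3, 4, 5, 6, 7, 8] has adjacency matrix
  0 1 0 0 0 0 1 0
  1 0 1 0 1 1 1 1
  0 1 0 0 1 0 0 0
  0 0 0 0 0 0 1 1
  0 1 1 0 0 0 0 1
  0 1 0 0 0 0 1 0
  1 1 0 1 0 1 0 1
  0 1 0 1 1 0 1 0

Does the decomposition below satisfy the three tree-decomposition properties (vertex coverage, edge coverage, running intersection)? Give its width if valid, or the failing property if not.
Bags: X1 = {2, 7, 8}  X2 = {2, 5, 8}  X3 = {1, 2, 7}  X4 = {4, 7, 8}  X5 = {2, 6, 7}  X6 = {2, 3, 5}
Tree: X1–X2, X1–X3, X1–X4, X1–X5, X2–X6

Yes; width 2.

Every vertex of G appears in some bag (union = {1, 2, 3, 4, 5, 6, 7, 8}); every edge is covered by a bag; and for each vertex v the set of bags containing v is connected in the bag tree. The decomposition is therefore valid. The largest bag has 3 vertices, so the width is 2.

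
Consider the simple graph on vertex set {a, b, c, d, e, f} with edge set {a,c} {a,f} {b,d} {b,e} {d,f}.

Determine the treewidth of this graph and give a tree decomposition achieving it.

Treewidth 1.
One optimal decomposition is:
Bags: B1 = {d, f}  B2 = {a, f}  B3 = {b, d}  B4 = {b, e}  B5 = {a, c}
Tree: B1–B2, B1–B3, B3–B4, B2–B5

Each bag holds 2 vertices, so the decomposition has width 1, which upper-bounds the treewidth. G has an edge, so its treewidth is at least 1. The upper and lower bounds meet at 1, so that is the treewidth.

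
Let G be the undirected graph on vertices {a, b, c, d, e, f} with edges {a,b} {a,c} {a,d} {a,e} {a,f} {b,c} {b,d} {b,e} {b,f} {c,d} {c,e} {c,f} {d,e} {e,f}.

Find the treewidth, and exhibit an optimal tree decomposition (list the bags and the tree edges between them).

Treewidth 4.
One such decomposition:
Bags: B1 = {a, b, c, d, e}  B2 = {a, b, c, e, f}
Tree: B1–B2

Every bag has size at most 5, so the width is 5 − 1 = 4 and tw(G) ≤ 4. For the lower bound, the 5 vertices {a, b, c, d, e} are pairwise adjacent, and any tree decomposition puts a clique entirely inside one bag — forcing width ≥ 4. The upper and lower bounds meet at 4, so that is the treewidth.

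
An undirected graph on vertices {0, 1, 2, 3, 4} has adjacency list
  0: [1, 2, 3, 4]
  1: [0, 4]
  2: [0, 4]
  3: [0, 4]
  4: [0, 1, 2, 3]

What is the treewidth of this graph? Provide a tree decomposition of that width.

Every bag has size at most 3, so the width is 3 − 1 = 2 and tw(G) ≤ 2. Conversely, {0, 1, 4} is a clique of size 3, and the vertices of any clique must share a bag in every tree decomposition; so some bag has ≥ 3 vertices and tw(G) ≥ 2. Combining the bounds, tw(G) = 2.

Treewidth 2.
Bags: B1 = {0, 3, 4}  B2 = {0, 1, 4}  B3 = {0, 2, 4}
Tree: B1–B2, B2–B3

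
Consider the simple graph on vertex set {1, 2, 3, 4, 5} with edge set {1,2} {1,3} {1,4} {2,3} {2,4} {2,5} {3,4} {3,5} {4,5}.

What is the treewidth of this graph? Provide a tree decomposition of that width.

The largest bag has 4 vertices, giving width 3; this decomposition certifies tw(G) ≤ 3. On the other hand G contains the 4-clique {1, 2, 3, 4}. A clique must lie in a single bag of any decomposition, so no decomposition can have width below 3. Therefore the treewidth is 3.

Treewidth 3.
One optimal decomposition is:
Bags: B1 = {2, 3, 4, 5}  B2 = {1, 2, 3, 4}
Tree: B1–B2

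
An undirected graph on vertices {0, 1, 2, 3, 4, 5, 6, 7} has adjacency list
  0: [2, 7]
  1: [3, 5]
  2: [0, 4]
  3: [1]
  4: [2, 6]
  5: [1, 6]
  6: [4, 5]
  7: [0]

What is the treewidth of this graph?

1

A width-1 tree decomposition is:
Bags: B1 = {0, 7}  B2 = {0, 2}  B3 = {2, 4}  B4 = {4, 6}  B5 = {5, 6}  B6 = {1, 5}  B7 = {1, 3}
Tree: B1–B2, B2–B3, B3–B4, B4–B5, B5–B6, B6–B7
Each bag holds 2 vertices, so the decomposition has width 1, which upper-bounds the treewidth. Any graph with an edge has treewidth ≥ 1, and G has the edge 7–0. Hence tw(G) = 1 exactly.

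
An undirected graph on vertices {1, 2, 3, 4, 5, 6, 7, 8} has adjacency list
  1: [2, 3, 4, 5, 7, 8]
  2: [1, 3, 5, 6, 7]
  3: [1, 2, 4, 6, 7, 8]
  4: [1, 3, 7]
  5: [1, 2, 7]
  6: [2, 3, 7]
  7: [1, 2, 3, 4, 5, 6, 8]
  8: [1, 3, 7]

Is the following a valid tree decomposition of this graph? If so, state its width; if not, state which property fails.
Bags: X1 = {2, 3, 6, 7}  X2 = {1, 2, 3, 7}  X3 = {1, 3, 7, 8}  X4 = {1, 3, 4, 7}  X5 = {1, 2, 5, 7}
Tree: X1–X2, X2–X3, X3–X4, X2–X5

Checking the three conditions: (i) the bags cover all of {1, 2, 3, 4, 5, 6, 7, 8}; (ii) for each edge, some bag contains both endpoints; (iii) the bags containing any fixed vertex form a subtree. All hold, so the decomposition is valid with width 4 − 1 = 3.

Yes; width 3.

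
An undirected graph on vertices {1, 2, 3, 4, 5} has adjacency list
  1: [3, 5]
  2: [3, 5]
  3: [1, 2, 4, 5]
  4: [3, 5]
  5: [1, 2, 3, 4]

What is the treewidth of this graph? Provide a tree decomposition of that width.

Every bag has size at most 3, so the width is 3 − 1 = 2 and tw(G) ≤ 2. On the other hand G contains the 3-clique {1, 3, 5}. A clique must lie in a single bag of any decomposition, so no decomposition can have width below 2. The upper and lower bounds meet at 2, so that is the treewidth.

Treewidth 2.
One such decomposition:
Bags: B1 = {2, 3, 5}  B2 = {1, 3, 5}  B3 = {3, 4, 5}
Tree: B1–B2, B2–B3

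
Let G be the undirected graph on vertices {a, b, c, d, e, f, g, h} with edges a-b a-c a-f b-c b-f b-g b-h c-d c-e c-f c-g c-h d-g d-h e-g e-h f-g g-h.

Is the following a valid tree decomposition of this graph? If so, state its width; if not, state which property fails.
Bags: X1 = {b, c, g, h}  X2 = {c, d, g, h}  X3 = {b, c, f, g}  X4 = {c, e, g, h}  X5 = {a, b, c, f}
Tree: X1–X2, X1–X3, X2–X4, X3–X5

Vertex coverage: the bags together contain {a, b, c, d, e, f, g, h}, the full vertex set. Edge coverage: each edge of G has both endpoints in at least one bag. Running intersection: for every vertex, the bags containing it form a connected subtree. All three properties hold, so this is a valid tree decomposition of width max|bag| − 1 = 3, and hence tw(G) ≤ 3.

Yes; width 3.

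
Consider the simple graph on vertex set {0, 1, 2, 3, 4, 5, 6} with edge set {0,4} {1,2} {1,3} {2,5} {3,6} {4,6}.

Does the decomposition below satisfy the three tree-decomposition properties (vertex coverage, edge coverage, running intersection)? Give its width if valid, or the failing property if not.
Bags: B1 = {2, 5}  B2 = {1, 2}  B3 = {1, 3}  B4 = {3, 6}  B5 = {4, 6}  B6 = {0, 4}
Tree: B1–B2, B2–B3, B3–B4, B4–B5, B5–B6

Yes; width 1.

Vertex coverage: the bags together contain {0, 1, 2, 3, 4, 5, 6}, the full vertex set. Edge coverage: each edge of G has both endpoints in at least one bag. Running intersection: for every vertex, the bags containing it form a connected subtree. All three properties hold, so this is a valid tree decomposition of width max|bag| − 1 = 1, and hence tw(G) ≤ 1.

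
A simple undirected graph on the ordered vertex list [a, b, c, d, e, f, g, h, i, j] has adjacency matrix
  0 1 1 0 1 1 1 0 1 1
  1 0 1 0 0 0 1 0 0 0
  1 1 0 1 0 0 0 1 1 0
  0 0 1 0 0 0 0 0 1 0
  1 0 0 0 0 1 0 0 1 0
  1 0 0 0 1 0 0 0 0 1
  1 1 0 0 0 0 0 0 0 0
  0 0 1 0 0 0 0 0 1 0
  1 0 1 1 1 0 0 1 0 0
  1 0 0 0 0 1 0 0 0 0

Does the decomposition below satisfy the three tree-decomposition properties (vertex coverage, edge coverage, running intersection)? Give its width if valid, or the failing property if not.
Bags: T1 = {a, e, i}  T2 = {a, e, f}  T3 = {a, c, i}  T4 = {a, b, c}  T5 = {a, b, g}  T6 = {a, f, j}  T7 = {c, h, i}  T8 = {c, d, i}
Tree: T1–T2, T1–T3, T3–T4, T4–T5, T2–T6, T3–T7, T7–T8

Yes; width 2.

Every vertex of G appears in some bag (union = {a, b, c, d, e, f, g, h, i, j}); every edge is covered by a bag; and for each vertex v the set of bags containing v is connected in the bag tree. The decomposition is therefore valid. The largest bag has 3 vertices, so the width is 2.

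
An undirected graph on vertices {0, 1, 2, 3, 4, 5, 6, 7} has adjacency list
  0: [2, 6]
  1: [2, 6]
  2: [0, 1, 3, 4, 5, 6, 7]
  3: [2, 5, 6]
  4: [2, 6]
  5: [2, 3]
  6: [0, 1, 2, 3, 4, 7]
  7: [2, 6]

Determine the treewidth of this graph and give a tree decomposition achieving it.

Every bag has size at most 3, so the width is 3 − 1 = 2 and tw(G) ≤ 2. Conversely, {2, 3, 5} is a clique of size 3, and the vertices of any clique must share a bag in every tree decomposition; so some bag has ≥ 3 vertices and tw(G) ≥ 2. Therefore the treewidth is 2.

Treewidth 2.
Bags: B1 = {2, 3, 6}  B2 = {0, 2, 6}  B3 = {2, 6, 7}  B4 = {1, 2, 6}  B5 = {2, 3, 5}  B6 = {2, 4, 6}
Tree: B1–B2, B1–B3, B2–B4, B1–B5, B1–B6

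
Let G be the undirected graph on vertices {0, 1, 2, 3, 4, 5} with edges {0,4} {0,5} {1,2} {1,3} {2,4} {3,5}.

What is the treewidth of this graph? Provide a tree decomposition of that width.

Treewidth 2.
Bags: B1 = {0, 4, 5}  B2 = {3, 4, 5}  B3 = {1, 3, 4}  B4 = {1, 2, 4}
Tree: B1–B2, B2–B3, B3–B4

Each bag holds 3 vertices, so the decomposition has width 2, which upper-bounds the treewidth. For the lower bound, G contains the cycle 4–0–5–3–1–2–4, so G is not a forest; only forests have treewidth ≤ 1, hence tw(G) ≥ 2. Hence tw(G) = 2 exactly.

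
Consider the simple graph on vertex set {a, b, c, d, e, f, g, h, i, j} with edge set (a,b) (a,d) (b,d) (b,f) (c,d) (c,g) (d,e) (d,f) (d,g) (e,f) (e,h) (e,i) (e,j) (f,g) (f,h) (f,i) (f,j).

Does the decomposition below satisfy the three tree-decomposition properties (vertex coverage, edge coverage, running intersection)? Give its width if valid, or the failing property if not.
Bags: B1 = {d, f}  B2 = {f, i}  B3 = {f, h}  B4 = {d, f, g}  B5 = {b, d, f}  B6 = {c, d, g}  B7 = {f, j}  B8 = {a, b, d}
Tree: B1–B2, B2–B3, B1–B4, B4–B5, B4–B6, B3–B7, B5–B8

No — vertex e appears in no bag.

A tree decomposition must satisfy three properties: every vertex lies in some bag; for every edge, both endpoints lie together in some bag; and for every vertex, the bags containing it form a connected subtree. Here vertex e appears in no bag, so the decomposition is invalid.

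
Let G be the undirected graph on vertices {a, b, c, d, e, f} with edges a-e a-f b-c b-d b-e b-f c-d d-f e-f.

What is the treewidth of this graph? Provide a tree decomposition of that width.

Treewidth 2.
One optimal decomposition is:
Bags: B1 = {b, c, d}  B2 = {b, d, f}  B3 = {b, e, f}  B4 = {a, e, f}
Tree: B1–B2, B2–B3, B3–B4

Each bag holds 3 vertices, so the decomposition has width 2, which upper-bounds the treewidth. Conversely, {b, c, d} is a clique of size 3, and the vertices of any clique must share a bag in every tree decomposition; so some bag has ≥ 3 vertices and tw(G) ≥ 2. The upper and lower bounds meet at 2, so that is the treewidth.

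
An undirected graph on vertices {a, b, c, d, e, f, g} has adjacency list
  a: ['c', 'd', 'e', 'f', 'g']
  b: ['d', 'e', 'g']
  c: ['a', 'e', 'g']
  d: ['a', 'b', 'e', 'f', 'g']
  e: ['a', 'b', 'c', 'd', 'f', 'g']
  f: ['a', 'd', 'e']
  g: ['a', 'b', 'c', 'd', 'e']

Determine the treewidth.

3

A width-3 tree decomposition is:
Bags: B1 = {b, d, e, g}  B2 = {a, d, e, g}  B3 = {a, c, e, g}  B4 = {a, d, e, f}
Tree: B1–B2, B2–B3, B2–B4
Each bag holds 4 vertices, so the decomposition has width 3, which upper-bounds the treewidth. On the other hand G contains the 4-clique {a, d, e, g}. A clique must lie in a single bag of any decomposition, so no decomposition can have width below 3. Combining the bounds, tw(G) = 3.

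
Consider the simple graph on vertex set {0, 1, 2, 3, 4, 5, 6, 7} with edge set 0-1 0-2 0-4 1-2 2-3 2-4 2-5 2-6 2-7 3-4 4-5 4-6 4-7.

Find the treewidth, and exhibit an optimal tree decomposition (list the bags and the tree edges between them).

The largest bag has 3 vertices, giving width 2; this decomposition certifies tw(G) ≤ 2. Conversely, {0, 1, 2} is a clique of size 3, and the vertices of any clique must share a bag in every tree decomposition; so some bag has ≥ 3 vertices and tw(G) ≥ 2. The upper and lower bounds meet at 2, so that is the treewidth.

Treewidth 2.
One such decomposition:
Bags: B1 = {2, 3, 4}  B2 = {2, 4, 7}  B3 = {0, 2, 4}  B4 = {0, 1, 2}  B5 = {2, 4, 6}  B6 = {2, 4, 5}
Tree: B1–B2, B2–B3, B3–B4, B1–B5, B5–B6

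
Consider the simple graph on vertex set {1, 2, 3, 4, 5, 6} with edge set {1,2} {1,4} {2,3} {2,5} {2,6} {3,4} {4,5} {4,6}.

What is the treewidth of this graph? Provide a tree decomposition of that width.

The largest bag has 3 vertices, giving width 2; this decomposition certifies tw(G) ≤ 2. Since 6–4–1–2–6 is a cycle in G, G is not acyclic. Forests are exactly the graphs of treewidth ≤ 1, so tw(G) ≥ 2. Combining the bounds, tw(G) = 2.

Treewidth 2.
One optimal decomposition is:
Bags: B1 = {2, 4, 6}  B2 = {1, 2, 4}  B3 = {2, 4, 5}  B4 = {2, 3, 4}
Tree: B1–B2, B2–B3, B3–B4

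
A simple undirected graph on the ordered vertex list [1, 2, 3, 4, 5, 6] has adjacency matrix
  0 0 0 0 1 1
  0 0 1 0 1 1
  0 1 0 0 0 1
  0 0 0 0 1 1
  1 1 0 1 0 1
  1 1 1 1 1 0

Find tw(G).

2

A width-2 tree decomposition is:
Bags: B1 = {4, 5, 6}  B2 = {1, 5, 6}  B3 = {2, 5, 6}  B4 = {2, 3, 6}
Tree: B1–B2, B2–B3, B3–B4
Every bag has size at most 3, so the width is 3 − 1 = 2 and tw(G) ≤ 2. Conversely, {2, 3, 6} is a clique of size 3, and the vertices of any clique must share a bag in every tree decomposition; so some bag has ≥ 3 vertices and tw(G) ≥ 2. Therefore the treewidth is 2.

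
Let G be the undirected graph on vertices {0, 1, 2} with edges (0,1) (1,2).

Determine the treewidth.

1

A width-1 tree decomposition is:
Bags: B1 = {0, 1}  B2 = {1, 2}
Tree: B1–B2
The largest bag has 2 vertices, giving width 1; this decomposition certifies tw(G) ≤ 1. Since G has at least one edge (e.g. 0–1), it is not an edgeless graph, so tw(G) ≥ 1. Combining the bounds, tw(G) = 1.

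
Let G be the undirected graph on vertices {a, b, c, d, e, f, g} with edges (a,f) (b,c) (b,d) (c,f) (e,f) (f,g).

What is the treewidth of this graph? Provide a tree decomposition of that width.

Each bag holds 2 vertices, so the decomposition has width 1, which upper-bounds the treewidth. Any graph with an edge has treewidth ≥ 1, and G has the edge c–f. Hence tw(G) = 1 exactly.

Treewidth 1.
One such decomposition:
Bags: B1 = {c, f}  B2 = {b, c}  B3 = {b, d}  B4 = {a, f}  B5 = {f, g}  B6 = {e, f}
Tree: B1–B2, B2–B3, B1–B4, B4–B5, B1–B6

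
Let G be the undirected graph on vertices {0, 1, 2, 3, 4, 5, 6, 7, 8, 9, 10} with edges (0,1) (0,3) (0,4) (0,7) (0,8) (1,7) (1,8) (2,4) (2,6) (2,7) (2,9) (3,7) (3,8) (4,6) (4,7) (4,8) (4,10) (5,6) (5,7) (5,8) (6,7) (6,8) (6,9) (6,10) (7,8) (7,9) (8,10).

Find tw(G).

A width-3 tree decomposition is:
Bags: B1 = {4, 6, 7, 8}  B2 = {0, 4, 7, 8}  B3 = {0, 1, 7, 8}  B4 = {5, 6, 7, 8}  B5 = {2, 4, 6, 7}  B6 = {2, 6, 7, 9}  B7 = {4, 6, 8, 10}  B8 = {0, 3, 7, 8}
Tree: B1–B2, B2–B3, B1–B4, B1–B5, B5–B6, B1–B7, B3–B8
The largest bag has 4 vertices, giving width 3; this decomposition certifies tw(G) ≤ 3. On the other hand G contains the 4-clique {4, 6, 8, 10}. A clique must lie in a single bag of any decomposition, so no decomposition can have width below 3. The upper and lower bounds meet at 3, so that is the treewidth.

3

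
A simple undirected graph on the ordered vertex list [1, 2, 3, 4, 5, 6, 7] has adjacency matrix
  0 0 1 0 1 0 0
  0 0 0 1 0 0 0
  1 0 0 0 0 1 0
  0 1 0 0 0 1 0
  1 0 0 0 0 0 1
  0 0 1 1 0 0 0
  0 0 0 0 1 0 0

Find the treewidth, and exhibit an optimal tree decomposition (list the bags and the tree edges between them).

Each bag holds 2 vertices, so the decomposition has width 1, which upper-bounds the treewidth. Since G has at least one edge (e.g. 7–5), it is not an edgeless graph, so tw(G) ≥ 1. The upper and lower bounds meet at 1, so that is the treewidth.

Treewidth 1.
One optimal decomposition is:
Bags: B1 = {5, 7}  B2 = {1, 5}  B3 = {1, 3}  B4 = {3, 6}  B5 = {4, 6}  B6 = {2, 4}
Tree: B1–B2, B2–B3, B3–B4, B4–B5, B5–B6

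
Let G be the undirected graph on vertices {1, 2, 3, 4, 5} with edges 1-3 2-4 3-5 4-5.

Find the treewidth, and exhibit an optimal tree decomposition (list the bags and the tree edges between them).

The largest bag has 2 vertices, giving width 1; this decomposition certifies tw(G) ≤ 1. G has an edge, so its treewidth is at least 1. Combining the bounds, tw(G) = 1.

Treewidth 1.
One optimal decomposition is:
Bags: B1 = {1, 3}  B2 = {3, 5}  B3 = {4, 5}  B4 = {2, 4}
Tree: B1–B2, B2–B3, B3–B4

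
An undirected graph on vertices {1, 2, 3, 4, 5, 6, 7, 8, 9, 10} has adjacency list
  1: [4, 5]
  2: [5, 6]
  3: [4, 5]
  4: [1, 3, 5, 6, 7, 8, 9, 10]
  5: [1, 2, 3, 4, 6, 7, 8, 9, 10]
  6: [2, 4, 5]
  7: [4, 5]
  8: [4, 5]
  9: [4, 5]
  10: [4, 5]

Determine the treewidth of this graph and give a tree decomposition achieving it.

Every bag has size at most 3, so the width is 3 − 1 = 2 and tw(G) ≤ 2. For the lower bound, the 3 vertices {2, 5, 6} are pairwise adjacent, and any tree decomposition puts a clique entirely inside one bag — forcing width ≥ 2. Hence tw(G) = 2 exactly.

Treewidth 2.
One such decomposition:
Bags: B1 = {4, 5, 9}  B2 = {4, 5, 10}  B3 = {4, 5, 8}  B4 = {4, 5, 6}  B5 = {2, 5, 6}  B6 = {3, 4, 5}  B7 = {1, 4, 5}  B8 = {4, 5, 7}
Tree: B1–B2, B1–B3, B3–B4, B4–B5, B1–B6, B4–B7, B1–B8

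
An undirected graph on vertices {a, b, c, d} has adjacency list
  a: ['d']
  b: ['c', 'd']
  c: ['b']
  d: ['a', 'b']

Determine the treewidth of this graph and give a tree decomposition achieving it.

Each bag holds 2 vertices, so the decomposition has width 1, which upper-bounds the treewidth. Since G has at least one edge (e.g. c–b), it is not an edgeless graph, so tw(G) ≥ 1. Combining the bounds, tw(G) = 1.

Treewidth 1.
One optimal decomposition is:
Bags: B1 = {b, c}  B2 = {b, d}  B3 = {a, d}
Tree: B1–B2, B2–B3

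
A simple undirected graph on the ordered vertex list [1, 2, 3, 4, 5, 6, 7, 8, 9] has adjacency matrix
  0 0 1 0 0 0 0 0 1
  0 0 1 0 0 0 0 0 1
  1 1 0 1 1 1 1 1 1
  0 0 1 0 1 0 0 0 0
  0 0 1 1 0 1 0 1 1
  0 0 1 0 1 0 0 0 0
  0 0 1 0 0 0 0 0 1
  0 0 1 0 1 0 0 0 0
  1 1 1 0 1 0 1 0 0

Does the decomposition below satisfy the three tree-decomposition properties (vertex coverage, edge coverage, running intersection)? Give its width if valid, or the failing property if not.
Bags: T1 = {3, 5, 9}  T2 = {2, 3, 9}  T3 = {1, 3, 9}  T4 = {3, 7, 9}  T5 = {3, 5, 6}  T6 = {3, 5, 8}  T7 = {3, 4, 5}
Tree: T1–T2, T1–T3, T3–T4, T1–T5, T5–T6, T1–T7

Checking the three conditions: (i) the bags cover all of {1, 2, 3, 4, 5, 6, 7, 8, 9}; (ii) for each edge, some bag contains both endpoints; (iii) the bags containing any fixed vertex form a subtree. All hold, so the decomposition is valid with width 3 − 1 = 2.

Yes; width 2.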